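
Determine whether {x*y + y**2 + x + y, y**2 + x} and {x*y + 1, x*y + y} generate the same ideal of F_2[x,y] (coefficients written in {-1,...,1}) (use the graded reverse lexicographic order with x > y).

No, the ideals differ.

For a fixed monomial order, each ideal has a unique reduced Gröbner basis; comparing bases decides equality.
Buchberger on the first generating set:
f_1 = x*y + y**2 + x + y, LT = x*y.
f_2 = y**2 + x, LT = y**2.

S(f_1,f_2): lcm = x*y**2. S = y**3 + x**2 + x*y + y**2.
  leading term y**3: subtract (y)·f_2 from y**3 + x**2 + x*y + y**2 → x**2 + y**2
  leading term x**2: no divisor's leading term divides it; move x**2 to the remainder.
  leading term y**2: subtract (1)·f_2 from y**2 → x
  leading term x: no divisor's leading term divides it; move x to the remainder.
  remainder x**2 + x ≠ 0; add g_3 = x**2 + x to the basis.

The other S-polynomials (S(f_1,g_3), S(f_2,g_3)) all reduce to 0 modulo the current basis, so we have a Gröbner basis.
Inter-reduce: drop elements whose leading term is divisible by another's, tail-reduce, and make monic.
Reduced Gröbner basis: {x**2 + x, x*y + y, y**2 + x}.

Buchberger on the second generating set:
h_1 = x*y + 1, LT = x*y.
h_2 = x*y + y, LT = x*y.

S(h_1,h_2): lcm = x*y. S = y + 1.
  leading term y: no divisor's leading term divides it; move y to the remainder.
  leading term 1: no divisor's leading term divides it; move 1 to the remainder.
  remainder y + 1 ≠ 0; add k_3 = y + 1 to the basis.

S(h_1,k_3): lcm = x*y. S = x + 1.
  leading term x: no divisor's leading term divides it; move x to the remainder.
  leading term 1: no divisor's leading term divides it; move 1 to the remainder.
  remainder x + 1 ≠ 0; add k_4 = x + 1 to the basis.

The other S-polynomials (S(h_2,k_3), S(h_1,k_4), S(h_2,k_4), S(k_3,k_4)) all reduce to 0 modulo the current basis, so we have a Gröbner basis.
Inter-reduce: drop elements whose leading term is divisible by another's, tail-reduce, and make monic.
Reduced Gröbner basis: {x + 1, y + 1}.

Since the reduced bases disagree, the two ideals are not the same.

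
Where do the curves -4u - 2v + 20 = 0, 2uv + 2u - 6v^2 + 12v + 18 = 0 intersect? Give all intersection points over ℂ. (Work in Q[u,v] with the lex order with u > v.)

Compute a lex Gröbner basis by Buchberger's algorithm.
f_1 = -4u - 2v + 20, LT = u.
f_2 = 2uv + 2u - 6v^2 + 12v + 18, LT = uv.

S(f_1,f_2): lcm = uv. S = -u + 7/2v^2 - 11v - 9.
  reduce S modulo (f_1, f_2):
  remainder 7/2v^2 - 21/2v - 14 ≠ 0; add h_3 = 7/2v^2 - 21/2v - 14 to the basis.

The other S-polynomials (S(f_1,h_3), S(f_2,h_3)) all reduce to 0 modulo the current basis, so we have a Gröbner basis.
Inter-reduce: drop elements whose leading term is divisible by another's, tail-reduce, and make monic.
Reduced Gröbner basis: {u + 1/2v - 5, v^2 - 3v - 4}.

Elimination: the polynomial v^2 - 3v - 4 lies in the elimination ideal for v, so v ∈ {-1, 4}. For each such v, the remaining basis elements (now univariate) give the rest of the solution.
  v = -1: the earlier basis element becomes u - 11/2 = 0, giving u = 11/2 — point (11/2, -1).
  v = 4: the earlier basis element becomes u - 3 = 0, giving u = 3 — point (3, 4).

{(11/2, -1), (3, 4)}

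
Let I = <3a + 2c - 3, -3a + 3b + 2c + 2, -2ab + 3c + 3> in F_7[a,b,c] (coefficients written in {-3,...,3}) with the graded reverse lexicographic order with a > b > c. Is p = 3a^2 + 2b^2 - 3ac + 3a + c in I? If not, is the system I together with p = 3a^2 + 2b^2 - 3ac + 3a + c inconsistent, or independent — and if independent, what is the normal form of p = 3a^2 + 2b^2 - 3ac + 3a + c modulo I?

3a^2 + 2b^2 - 3ac + 3a + c lies in I (it reduces to 0).

First compute the reduced Gröbner basis of I by Buchberger's algorithm.
f_1 = 3a + 2c - 3, LT = a.
f_2 = -3a + 3b + 2c + 2, LT = a.
f_3 = -2ab + 3c + 3, LT = ab.

S(f_1,f_2): lcm = a. S = b - c + 2.
  reduce S modulo (f_1, f_2, f_3):
  remainder b - c + 2 ≠ 0; add h_4 = b - c + 2 to the basis.

S(f_1,f_3): lcm = ab. S = 3bc - b - 2c - 2.
  reduce S modulo (f_1, f_2, f_3, h_4):
  remainder 3c^2 - 2c ≠ 0; add h_5 = 3c^2 - 2c to the basis.

The other S-polynomials (S(f_2,f_3), S(f_1,h_4), S(f_2,h_4), S(f_3,h_4), S(f_1,h_5), S(f_2,h_5), S(f_3,h_5), S(h_4,h_5)) all reduce to 0 modulo the current basis, so we have a Gröbner basis.
Inter-reduce: drop elements whose leading term is divisible by another's, tail-reduce, and make monic.
Reduced Gröbner basis: {c^2 - 3c, a + 3c - 1, b - c + 2}.
Label its elements g_1 = c^2 - 3c, g_2 = a + 3c - 1, g_3 = b - c + 2.

Reduce p = 3a^2 + 2b^2 - 3ac + 3a + c modulo G:
  leading term a^2: subtract (3a)·g_2 from 3a^2 + 2b^2 - 3ac + 3a + c → 2b^2 + 2ac - a + c
  leading term b^2: subtract (2b)·g_3 from 2b^2 + 2ac - a + c → 2ac + 2bc - a + 3b + c
  leading term ac: subtract (2c)·g_2 from 2ac + 2bc - a + 3b + c → 2bc + c^2 - a + 3b + 3c
  leading term bc: subtract (2c)·g_3 from 2bc + c^2 - a + 3b + 3c → 3c^2 - a + 3b - c
  leading term c^2: subtract (3)·g_1 from 3c^2 - a + 3b - c → -a + 3b + c
  leading term a: subtract (-1)·g_2 from -a + 3b + c → 3b - 3c - 1
  leading term b: subtract (3)·g_3 from 3b - 3c - 1 → 0
  normal form = 0.
Since the normal form is 0, p ∈ I.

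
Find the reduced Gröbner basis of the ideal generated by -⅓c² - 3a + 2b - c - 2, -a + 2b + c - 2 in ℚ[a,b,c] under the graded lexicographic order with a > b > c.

G = {c² + 12b + 12c - 12, a - 2b - c + 2}

The reduced Gröbner basis is the canonical form of the ideal for this ordering.

f_1 = -⅓c² - 3a + 2b - c - 2, LT = c².
f_2 = -a + 2b + c - 2, LT = a.

The S-polynomials (S(f_1,f_2)) all reduce to 0 modulo the current basis, so we have a Gröbner basis.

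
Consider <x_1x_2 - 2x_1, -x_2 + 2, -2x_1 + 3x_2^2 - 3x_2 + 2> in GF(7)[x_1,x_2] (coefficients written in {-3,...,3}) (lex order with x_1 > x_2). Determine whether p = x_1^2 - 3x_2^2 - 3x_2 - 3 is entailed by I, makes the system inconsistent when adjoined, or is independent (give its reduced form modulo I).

Adjoining x_1^2 - 3x_2^2 - 3x_2 - 3 makes the ideal the whole ring: the system is inconsistent.

First compute the reduced Gröbner basis of I by Buchberger's algorithm.
f_1 = x_1x_2 - 2x_1, LT = x_1x_2.
f_2 = -x_2 + 2, LT = x_2.
f_3 = -2x_1 + 3x_2^2 - 3x_2 + 2, LT = x_1.

The S-polynomials (S(f_1,f_2), S(f_1,f_3), S(f_2,f_3)) all reduce to 0 modulo the current basis, so we have a Gröbner basis.
Inter-reduce: drop elements whose leading term is divisible by another's, tail-reduce, and make monic.
Reduced Gröbner basis: {x_1 + 3, x_2 - 2}.
Label its elements g_1 = x_1 + 3, g_2 = x_2 - 2.

Reduce p = x_1^2 - 3x_2^2 - 3x_2 - 3 modulo G:
  leading term x_1^2: subtract (x_1)·g_1 from x_1^2 - 3x_2^2 - 3x_2 - 3 → -3x_1 - 3x_2^2 - 3x_2 - 3
  leading term x_1: subtract (-3)·g_1 from -3x_1 - 3x_2^2 - 3x_2 - 3 → -3x_2^2 - 3x_2 - 1
  leading term x_2^2: subtract (-3x_2)·g_2 from -3x_2^2 - 3x_2 - 1 → -2x_2 - 1
  leading term x_2: subtract (-2)·g_2 from -2x_2 - 1 → 2
  leading term 1: no divisor's leading term divides it; move 2 to the remainder.
  normal form = 2.
The normal form is nonzero, so p ∉ I. Since p minus its normal form lies in I, I + (p) = I + (r) where r = 2; decide whether this ideal is the whole ring.
Here r = 2 is a nonzero constant, hence a unit: 1 ∈ I + (p), the Gröbner basis of I + (p) is {1}, and the enlarged system has no common solution — adjoining p is inconsistent.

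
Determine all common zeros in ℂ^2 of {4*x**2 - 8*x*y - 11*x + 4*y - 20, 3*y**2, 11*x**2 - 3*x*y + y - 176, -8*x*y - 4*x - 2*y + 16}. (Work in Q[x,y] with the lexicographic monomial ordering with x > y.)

{(4, 0)}

Compute a lex Gröbner basis by Buchberger's algorithm.
f_1 = 4*x**2 - 8*x*y - 11*x + 4*y - 20, LT = x**2.
f_2 = 3*y**2, LT = y**2.
f_3 = 11*x**2 - 3*x*y + y - 176, LT = x**2.
f_4 = -8*x*y - 4*x - 2*y + 16, LT = x*y.

S(f_1,f_3): lcm = x**2. S = -19/11*x*y - 11/4*x + 10/11*y + 11.
  reduce S modulo (f_1, f_2, f_3, f_4):
  remainder -83/44*x + 59/44*y + 83/11 ≠ 0; add h_5 = -83/44*x + 59/44*y + 83/11 to the basis.

S(f_1,f_4): lcm = x**2*y. S = -1/2*x**2 - 2*x*y**2 - 3*x*y + 2*x + y**2 - 5*y.
  reduce S modulo (f_1, f_2, f_3, f_4, h_5):
  remainder -1085/664*y ≠ 0; add h_6 = -1085/664*y to the basis.

The other S-polynomials (S(f_1,f_2), S(f_2,f_3), S(f_2,f_4), S(f_3,f_4), S(f_1,h_5), S(f_2,h_5), S(f_3,h_5), S(f_4,h_5), S(f_1,h_6), S(f_2,h_6), S(f_3,h_6), S(f_4,h_6), S(h_5,h_6)) all reduce to 0 modulo the current basis, so we have a Gröbner basis.
Inter-reduce: drop elements whose leading term is divisible by another's, tail-reduce, and make monic.
Reduced Gröbner basis: {x - 4, y}.

The lex basis is triangular: the last element involves only y. Solving y = 0 gives y ∈ {0}; substituting each value into the earlier elements determines the remaining variables.
  y = 0: the earlier basis element becomes x - 4 = 0, giving x = 4 — point (4, 0).
This is the nonlinear analogue of row-reducing a linear system.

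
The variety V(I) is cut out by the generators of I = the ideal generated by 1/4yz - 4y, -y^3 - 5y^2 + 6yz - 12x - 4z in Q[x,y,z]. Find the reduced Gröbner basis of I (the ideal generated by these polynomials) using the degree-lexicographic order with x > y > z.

G = {y^3 + 5y^2 + 12x - 96y + 4z, xz + 1/3z^2 - 16x - 16/3z, yz - 16y}

f_1 = 1/4yz - 4y, LT = yz.
f_2 = -y^3 - 5y^2 + 6yz - 12x - 4z, LT = y^3.

S(f_1,f_2): lcm = y^3z. S = -16y^3 - 5y^2z + 6yz^2 - 12xz - 4z^2.
  leading term y^3: subtract (16)·f_2 from -16y^3 - 5y^2z + 6yz^2 - 12xz - 4z^2 → -5y^2z + 6yz^2 - 12xz + 80y^2 - 96yz - 4z^2 + 192x + 64z
  leading term y^2z: subtract (-20y)·f_1 from -5y^2z + 6yz^2 - 12xz + 80y^2 - 96yz - 4z^2 + 192x + 64z → 6yz^2 - 12xz - 96yz - 4z^2 + 192x + 64z
  leading term yz^2: subtract (24z)·f_1 from 6yz^2 - 12xz - 96yz - 4z^2 + 192x + 64z → -12xz - 4z^2 + 192x + 64z
  leading term xz: no divisor's leading term divides it; move -12xz to the remainder.
  leading term z^2: no divisor's leading term divides it; move -4z^2 to the remainder.
  leading term x: no divisor's leading term divides it; move 192x to the remainder.
  leading term z: no divisor's leading term divides it; move 64z to the remainder.
  remainder -12xz - 4z^2 + 192x + 64z ≠ 0; add g_3 = -12xz - 4z^2 + 192x + 64z to the basis.

The other S-polynomials (S(f_1,g_3), S(f_2,g_3)) all reduce to 0 modulo the current basis, so we have a Gröbner basis.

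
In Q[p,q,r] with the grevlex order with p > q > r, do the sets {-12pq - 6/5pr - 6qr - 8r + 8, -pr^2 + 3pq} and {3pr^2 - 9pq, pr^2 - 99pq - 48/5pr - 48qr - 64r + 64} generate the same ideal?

Yes, the ideals are equal.

Equality of ideals is decidable: compute both reduced Gröbner bases (unique for the ordering) and check whether they agree.
Buchberger on the first generating set:
f_1 = -12pq - 6/5pr - 6qr - 8r + 8, LT = pq.
f_2 = -pr^2 + 3pq, LT = pr^2.

S(f_1,f_2): lcm = pqr^2. S = 1/10pr^3 + 1/2qr^3 + 3pq^2 + 2/3r^3 - 2/3r^2.
  leading term pr^3: subtract (-1/10r)·f_2 from 1/10pr^3 + 1/2qr^3 + 3pq^2 + 2/3r^3 - 2/3r^2 → 1/2qr^3 + 3pq^2 + 3/10pqr + 2/3r^3 - 2/3r^2
  leading term qr^3: no divisor's leading term divides it; move 1/2qr^3 to the remainder.
  leading term pq^2: subtract (-1/4q)·f_1 from 3pq^2 + 3/10pqr + 2/3r^3 - 2/3r^2 → -3/2q^2r + 2/3r^3 - 2qr - 2/3r^2 + 2q
  leading term q^2r: no divisor's leading term divides it; move -3/2q^2r to the remainder.
  leading term r^3: no divisor's leading term divides it; move 2/3r^3 to the remainder.
  leading term qr: no divisor's leading term divides it; move -2qr to the remainder.
  leading term r^2: no divisor's leading term divides it; move -2/3r^2 to the remainder.
  leading term q: no divisor's leading term divides it; move 2q to the remainder.
  remainder 1/2qr^3 - 3/2q^2r + 2/3r^3 - 2qr - 2/3r^2 + 2q ≠ 0; add g_3 = 1/2qr^3 - 3/2q^2r + 2/3r^3 - 2qr - 2/3r^2 + 2q to the basis.

S(f_1,g_3): lcm = pqr^3. S = 1/10pr^4 + 1/2qr^4 + 3pq^2r - 4/3pr^3 + 2/3r^4 + 4pqr + 4/3pr^2 - 2/3r^3 - 4pq.
  leading term pr^4: subtract (-1/10r^2)·f_2 from 1/10pr^4 + 1/2qr^4 + 3pq^2r - 4/3pr^3 + 2/3r^4 + 4pqr + 4/3pr^2 - 2/3r^3 - 4pq → 1/2qr^4 + 3pq^2r + 3/10pqr^2 - 4/3pr^3 + 2/3r^4 + 4pqr + 4/3pr^2 - 2/3r^3 - 4pq
  leading term qr^4: subtract (r)·g_3 from 1/2qr^4 + 3pq^2r + 3/10pqr^2 - 4/3pr^3 + 2/3r^4 + 4pqr + 4/3pr^2 - 2/3r^3 - 4pq → 3pq^2r + 3/10pqr^2 + 3/2q^2r^2 - 4/3pr^3 + 4pqr + 4/3pr^2 + 2qr^2 - 4pq - 2qr
  leading term pq^2r: subtract (-1/4qr)·f_1 from 3pq^2r + 3/10pqr^2 + 3/2q^2r^2 - 4/3pr^3 + 4pqr + 4/3pr^2 + 2qr^2 - 4pq - 2qr → -4/3pr^3 + 4pqr + 4/3pr^2 - 4pq
  leading term pr^3: subtract (4/3r)·f_2 from -4/3pr^3 + 4pqr + 4/3pr^2 - 4pq → 4/3pr^2 - 4pq
  leading term pr^2: subtract (-4/3)·f_2 from 4/3pr^2 - 4pq → 0
  remainder 0.

S(f_2,g_3): lcm = pqr^3. S = -4/3pr^3 + 4pqr + 4/3pr^2 - 4pq.
  leading term pr^3: subtract (4/3r)·f_2 from -4/3pr^3 + 4pqr + 4/3pr^2 - 4pq → 4/3pr^2 - 4pq
  leading term pr^2: subtract (-4/3)·f_2 from 4/3pr^2 - 4pq → 0
  remainder 0.

Every S-polynomial of the final basis reduces to 0, so we have a Gröbner basis.
Inter-reduce: drop elements whose leading term is divisible by another's, tail-reduce, and make monic.
Reduced Gröbner basis: {qr^3 - 3q^2r + 4/3r^3 - 4qr - 4/3r^2 + 4q, pr^2 + 3/10pr + 3/2qr + 2r - 2, pq + 1/10pr + 1/2qr + 2/3r - 2/3}.

Buchberger on the second generating set:
h_1 = 3pr^2 - 9pq, LT = pr^2.
h_2 = pr^2 - 99pq - 48/5pr - 48qr - 64r + 64, LT = pr^2.

S(h_1,h_2): lcm = pr^2. S = 96pq + 48/5pr + 48qr + 64r - 64.
  leading term pq: no divisor's leading term divides it; move 96pq to the remainder.
  leading term pr: no divisor's leading term divides it; move 48/5pr to the remainder.
  leading term qr: no divisor's leading term divides it; move 48qr to the remainder.
  leading term r: no divisor's leading term divides it; move 64r to the remainder.
  leading term 1: no divisor's leading term divides it; move -64 to the remainder.
  remainder 96pq + 48/5pr + 48qr + 64r - 64 ≠ 0; add k_3 = 96pq + 48/5pr + 48qr + 64r - 64 to the basis.

S(h_1,k_3): lcm = pqr^2. S = -1/10pr^3 - 1/2qr^3 - 3pq^2 - 2/3r^3 + 2/3r^2.
  leading term pr^3: subtract (-1/30r)·h_1 from -1/10pr^3 - 1/2qr^3 - 3pq^2 - 2/3r^3 + 2/3r^2 → -1/2qr^3 - 3pq^2 - 3/10pqr - 2/3r^3 + 2/3r^2
  leading term qr^3: no divisor's leading term divides it; move -1/2qr^3 to the remainder.
  leading term pq^2: subtract (-1/32q)·k_3 from -3pq^2 - 3/10pqr - 2/3r^3 + 2/3r^2 → 3/2q^2r - 2/3r^3 + 2qr + 2/3r^2 - 2q
  leading term q^2r: no divisor's leading term divides it; move 3/2q^2r to the remainder.
  leading term r^3: no divisor's leading term divides it; move -2/3r^3 to the remainder.
  leading term qr: no divisor's leading term divides it; move 2qr to the remainder.
  leading term r^2: no divisor's leading term divides it; move 2/3r^2 to the remainder.
  leading term q: no divisor's leading term divides it; move -2q to the remainder.
  remainder -1/2qr^3 + 3/2q^2r - 2/3r^3 + 2qr + 2/3r^2 - 2q ≠ 0; add k_4 = -1/2qr^3 + 3/2q^2r - 2/3r^3 + 2qr + 2/3r^2 - 2q to the basis.

S(h_2,k_3): lcm = pqr^2. S = -1/10pr^3 - 1/2qr^3 - 99pq^2 - 48/5pqr - 48q^2r - 2/3r^3 - 64qr + 2/3r^2 + 64q.
  leading term pr^3: subtract (-1/30r)·h_1 from -1/10pr^3 - 1/2qr^3 - 99pq^2 - 48/5pqr - 48q^2r - 2/3r^3 - 64qr + 2/3r^2 + 64q → -1/2qr^3 - 99pq^2 - 99/10pqr - 48q^2r - 2/3r^3 - 64qr + 2/3r^2 + 64q
  leading term qr^3: subtract (1)·k_4 from -1/2qr^3 - 99pq^2 - 99/10pqr - 48q^2r - 2/3r^3 - 64qr + 2/3r^2 + 64q → -99pq^2 - 99/10pqr - 99/2q^2r - 66qr + 66q
  leading term pq^2: subtract (-33/32q)·k_3 from -99pq^2 - 99/10pqr - 99/2q^2r - 66qr + 66q → 0
  remainder 0.

S(h_1,k_4): lcm = pqr^3. S = -4/3pr^3 + 4pqr + 4/3pr^2 - 4pq.
  leading term pr^3: subtract (-4/9r)·h_1 from -4/3pr^3 + 4pqr + 4/3pr^2 - 4pq → 4/3pr^2 - 4pq
  leading term pr^2: subtract (4/9)·h_1 from 4/3pr^2 - 4pq → 0
  remainder 0.

S(h_2,k_4): lcm = pqr^3. S = -96pq^2r - 48/5pqr^2 - 48q^2r^2 - 4/3pr^3 + 4pqr + 4/3pr^2 - 64qr^2 - 4pq + 64qr.
  leading term pq^2r: subtract (-qr)·k_3 from -96pq^2r - 48/5pqr^2 - 48q^2r^2 - 4/3pr^3 + 4pqr + 4/3pr^2 - 64qr^2 - 4pq + 64qr → -4/3pr^3 + 4pqr + 4/3pr^2 - 4pq
  leading term pr^3: subtract (-4/9r)·h_1 from -4/3pr^3 + 4pqr + 4/3pr^2 - 4pq → 4/3pr^2 - 4pq
  leading term pr^2: subtract (4/9)·h_1 from 4/3pr^2 - 4pq → 0
  remainder 0.

S(k_3,k_4): lcm = pqr^3. S = 1/10pr^4 + 1/2qr^4 + 3pq^2r - 4/3pr^3 + 2/3r^4 + 4pqr + 4/3pr^2 - 2/3r^3 - 4pq.
  leading term pr^4: subtract (1/30r^2)·h_1 from 1/10pr^4 + 1/2qr^4 + 3pq^2r - 4/3pr^3 + 2/3r^4 + 4pqr + 4/3pr^2 - 2/3r^3 - 4pq → 1/2qr^4 + 3pq^2r + 3/10pqr^2 - 4/3pr^3 + 2/3r^4 + 4pqr + 4/3pr^2 - 2/3r^3 - 4pq
  leading term qr^4: subtract (-r)·k_4 from 1/2qr^4 + 3pq^2r + 3/10pqr^2 - 4/3pr^3 + 2/3r^4 + 4pqr + 4/3pr^2 - 2/3r^3 - 4pq → 3pq^2r + 3/10pqr^2 + 3/2q^2r^2 - 4/3pr^3 + 4pqr + 4/3pr^2 + 2qr^2 - 4pq - 2qr
  leading term pq^2r: subtract (1/32qr)·k_3 from 3pq^2r + 3/10pqr^2 + 3/2q^2r^2 - 4/3pr^3 + 4pqr + 4/3pr^2 + 2qr^2 - 4pq - 2qr → -4/3pr^3 + 4pqr + 4/3pr^2 - 4pq
  leading term pr^3: subtract (-4/9r)·h_1 from -4/3pr^3 + 4pqr + 4/3pr^2 - 4pq → 4/3pr^2 - 4pq
  leading term pr^2: subtract (4/9)·h_1 from 4/3pr^2 - 4pq → 0
  remainder 0.

Every S-polynomial of the final basis reduces to 0, so we have a Gröbner basis.
Inter-reduce: drop elements whose leading term is divisible by another's, tail-reduce, and make monic.
Reduced Gröbner basis: {qr^3 - 3q^2r + 4/3r^3 - 4qr - 4/3r^2 + 4q, pr^2 + 3/10pr + 3/2qr + 2r - 2, pq + 1/10pr + 1/2qr + 2/3r - 2/3}.

The two bases agree; hence the ideals are identical.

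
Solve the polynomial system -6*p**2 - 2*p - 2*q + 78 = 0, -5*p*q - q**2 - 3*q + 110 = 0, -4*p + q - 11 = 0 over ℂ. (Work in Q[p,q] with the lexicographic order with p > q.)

{(-4, -5)}

Compute a lex Gröbner basis by Buchberger's algorithm.
f_1 = -6*p**2 - 2*p - 2*q + 78, LT = p**2.
f_2 = -5*p*q - q**2 - 3*q + 110, LT = p*q.
f_3 = -4*p + q - 11, LT = p.

S(f_1,f_2): lcm = p**2*q. S = -1/5*p*q**2 - 4/15*p*q + 22*p + 1/3*q**2 - 13*q.
  leading term p*q**2: subtract (1/25*q)·f_2 from -1/5*p*q**2 - 4/15*p*q + 22*p + 1/3*q**2 - 13*q → -4/15*p*q + 22*p + 1/25*q**3 + 34/75*q**2 - 87/5*q
  leading term p*q: subtract (4/75)·f_2 from -4/15*p*q + 22*p + 1/25*q**3 + 34/75*q**2 - 87/5*q → 22*p + 1/25*q**3 + 38/75*q**2 - 431/25*q - 88/15
  leading term p: subtract (-11/2)·f_3 from 22*p + 1/25*q**3 + 38/75*q**2 - 431/25*q - 88/15 → 1/25*q**3 + 38/75*q**2 - 587/50*q - 1991/30
  leading term q**3: no divisor's leading term divides it; move 1/25*q**3 to the remainder.
  leading term q**2: no divisor's leading term divides it; move 38/75*q**2 to the remainder.
  leading term q: no divisor's leading term divides it; move -587/50*q to the remainder.
  leading term 1: no divisor's leading term divides it; move -1991/30 to the remainder.
  remainder 1/25*q**3 + 38/75*q**2 - 587/50*q - 1991/30 ≠ 0; add h_4 = 1/25*q**3 + 38/75*q**2 - 587/50*q - 1991/30 to the basis.

S(f_1,f_3): lcm = p**2. S = 1/4*p*q - 29/12*p + 1/3*q - 13.
  leading term p*q: subtract (-1/20)·f_2 from 1/4*p*q - 29/12*p + 1/3*q - 13 → -29/12*p - 1/20*q**2 + 11/60*q - 15/2
  leading term p: subtract (29/48)·f_3 from -29/12*p - 1/20*q**2 + 11/60*q - 15/2 → -1/20*q**2 - 101/240*q - 41/48
  leading term q**2: no divisor's leading term divides it; move -1/20*q**2 to the remainder.
  leading term q: no divisor's leading term divides it; move -101/240*q to the remainder.
  leading term 1: no divisor's leading term divides it; move -41/48 to the remainder.
  remainder -1/20*q**2 - 101/240*q - 41/48 ≠ 0; add h_5 = -1/20*q**2 - 101/240*q - 41/48 to the basis.

S(f_2,f_3): lcm = p*q. S = 9/20*q**2 - 43/20*q - 22.
  leading term q**2: subtract (-9)·h_5 from 9/20*q**2 - 43/20*q - 22 → -95/16*q - 475/16
  leading term q: no divisor's leading term divides it; move -95/16*q to the remainder.
  leading term 1: no divisor's leading term divides it; move -475/16 to the remainder.
  remainder -95/16*q - 475/16 ≠ 0; add h_6 = -95/16*q - 475/16 to the basis.

The other S-polynomials (S(f_1,h_4), S(f_2,h_4), S(f_3,h_4), S(f_1,h_5), S(f_2,h_5), S(f_3,h_5), S(h_4,h_5), S(f_1,h_6), S(f_2,h_6), S(f_3,h_6), S(h_4,h_6), S(h_5,h_6)) all reduce to 0 modulo the current basis, so we have a Gröbner basis.
Inter-reduce: drop elements whose leading term is divisible by another's, tail-reduce, and make monic.
Reduced Gröbner basis: {p + 4, q + 5}.

A lex Gröbner basis eliminates variables successively. Here q + 5 depends only on q, with roots {-5}; lifting each root through the earlier basis elements recovers the full solutions.
  q = -5: the earlier basis element becomes p + 4 = 0, giving p = -4 — point (-4, -5).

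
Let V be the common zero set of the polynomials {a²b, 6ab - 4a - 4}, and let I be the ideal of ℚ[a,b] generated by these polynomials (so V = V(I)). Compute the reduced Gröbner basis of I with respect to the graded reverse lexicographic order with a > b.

G = {a + 1, b}

This is the nonlinear analogue of row-reducing a linear system.

f_1 = a²b, LT = a²b.
f_2 = 6ab - 4a - 4, LT = ab.

S(f_1,f_2): lcm = a²b. S = ⅔a² + ⅔a.
  leading term a²: no divisor's leading term divides it; move ⅔a² to the remainder.
  leading term a: no divisor's leading term divides it; move ⅔a to the remainder.
  remainder ⅔a² + ⅔a ≠ 0; add g_3 = ⅔a² + ⅔a to the basis.

S(f_1,g_3): lcm = a²b. S = -ab.
  leading term ab: subtract (-⅙)·f_2 from -ab → -⅔a - ⅔
  leading term a: no divisor's leading term divides it; move -⅔a to the remainder.
  leading term 1: no divisor's leading term divides it; move -⅔ to the remainder.
  remainder -⅔a - ⅔ ≠ 0; add g_4 = -⅔a - ⅔ to the basis.

S(f_2,g_4): lcm = ab. S = -⅔a - b - ⅔.
  leading term a: subtract (1)·g_4 from -⅔a - b - ⅔ → -b
  leading term b: no divisor's leading term divides it; move -b to the remainder.
  remainder -b ≠ 0; add g_5 = -b to the basis.

The other S-polynomials (S(f_2,g_3), S(f_1,g_4), S(g_3,g_4), S(f_1,g_5), S(f_2,g_5), S(g_3,g_5), S(g_4,g_5)) all reduce to 0 modulo the current basis, so we have a Gröbner basis.
Inter-reduce: drop elements whose leading term is divisible by another's, tail-reduce, and make monic.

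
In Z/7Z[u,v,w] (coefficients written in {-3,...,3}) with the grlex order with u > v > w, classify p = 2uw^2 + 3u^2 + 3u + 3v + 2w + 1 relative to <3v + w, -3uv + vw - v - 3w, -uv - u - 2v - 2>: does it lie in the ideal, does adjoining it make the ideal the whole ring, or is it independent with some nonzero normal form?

First compute the reduced Gröbner basis of I by Buchberger's algorithm.
f_1 = 3v + w, LT = v.
f_2 = -3uv + vw - v - 3w, LT = uv.
f_3 = -uv - u - 2v - 2, LT = uv.

S(f_1,f_2): lcm = uv. S = -2uw - 2vw + 2v - w.
  leading term uw: no divisor's leading term divides it; move -2uw to the remainder.
  leading term vw: subtract (-3w)·f_1 from -2vw + 2v - w → 3w^2 + 2v - w
  leading term w^2: no divisor's leading term divides it; move 3w^2 to the remainder.
  leading term v: subtract (3)·f_1 from 2v - w → 3w
  leading term w: no divisor's leading term divides it; move 3w to the remainder.
  remainder -2uw + 3w^2 + 3w ≠ 0; add h_4 = -2uw + 3w^2 + 3w to the basis.

S(f_1,f_3): lcm = uv. S = -2uw - u - 2v - 2.
  leading term uw: subtract (1)·h_4 from -2uw - u - 2v - 2 → -3w^2 - u - 2v - 3w - 2
  leading term w^2: no divisor's leading term divides it; move -3w^2 to the remainder.
  leading term u: no divisor's leading term divides it; move -u to the remainder.
  leading term v: subtract (-3)·f_1 from -2v - 3w - 2 → -2
  leading term 1: no divisor's leading term divides it; move -2 to the remainder.
  remainder -3w^2 - u - 2 ≠ 0; add h_5 = -3w^2 - u - 2 to the basis.

S(h_4,h_5): lcm = uw^2. S = 2w^3 + 2u^2 + 2w^2 - 3u.
  leading term w^3: subtract (-3w)·h_5 from 2w^3 + 2u^2 + 2w^2 - 3u → 2u^2 - 3uw + 2w^2 - 3u + w
  leading term u^2: no divisor's leading term divides it; move 2u^2 to the remainder.
  leading term uw: subtract (-2)·h_4 from -3uw + 2w^2 - 3u + w → w^2 - 3u
  leading term w^2: subtract (2)·h_5 from w^2 - 3u → -u - 3
  leading term u: no divisor's leading term divides it; move -u to the remainder.
  leading term 1: no divisor's leading term divides it; move -3 to the remainder.
  remainder 2u^2 - u - 3 ≠ 0; add h_6 = 2u^2 - u - 3 to the basis.

The other S-polynomials (S(f_2,f_3), S(f_1,h_4), S(f_2,h_4), S(f_3,h_4), S(f_1,h_5), S(f_2,h_5), S(f_3,h_5), S(f_1,h_6), S(f_2,h_6), S(f_3,h_6), S(h_4,h_6), S(h_5,h_6)) all reduce to 0 modulo the current basis, so we have a Gröbner basis.
Inter-reduce: drop elements whose leading term is divisible by another's, tail-reduce, and make monic.
Reduced Gröbner basis: {u^2 + 3u + 2, uw - 3u + 2w + 1, w^2 - 2u + 3, v - 2w}.
Label its elements g_1 = u^2 + 3u + 2, g_2 = uw - 3u + 2w + 1, g_3 = w^2 - 2u + 3, g_4 = v - 2w.

Reduce p = 2uw^2 + 3u^2 + 3u + 3v + 2w + 1 modulo G:
  leading term uw^2: subtract (2w)·g_2 from 2uw^2 + 3u^2 + 3u + 3v + 2w + 1 → 3u^2 - uw + 3w^2 + 3u + 3v + 1
  leading term u^2: subtract (3)·g_1 from 3u^2 - uw + 3w^2 + 3u + 3v + 1 → -uw + 3w^2 + u + 3v + 2
  leading term uw: subtract (-1)·g_2 from -uw + 3w^2 + u + 3v + 2 → 3w^2 - 2u + 3v + 2w + 3
  leading term w^2: subtract (3)·g_3 from 3w^2 - 2u + 3v + 2w + 3 → -3u + 3v + 2w + 1
  leading term u: no divisor's leading term divides it; move -3u to the remainder.
  leading term v: subtract (3)·g_4 from 3v + 2w + 1 → w + 1
  leading term w: no divisor's leading term divides it; move w to the remainder.
  leading term 1: no divisor's leading term divides it; move 1 to the remainder.
  normal form = -3u + w + 1.
The normal form is nonzero, so p ∉ I. Since p minus its normal form lies in I, I + (p) = I + (r) where r = -3u + w + 1; decide whether this ideal is the whole ring.
Run Buchberger on G together with r (pairs among the g_i already reduce to 0 since G is a Gröbner basis):
g_1 = u^2 + 3u + 2, LT = u^2.
g_2 = uw - 3u + 2w + 1, LT = uw.
g_3 = w^2 - 2u + 3, LT = w^2.
g_4 = v - 2w, LT = v.
r = -3u + w + 1, LT = u.

The S-polynomials (S(g_1,g_2), S(g_1,g_3), S(g_1,g_4), S(g_1,r), S(g_2,g_3), S(g_2,g_4), S(g_2,r), S(g_3,g_4), S(g_3,r), S(g_4,r)) all reduce to 0 modulo the current basis, so we have a Gröbner basis.
Inter-reduce: drop elements whose leading term is divisible by another's, tail-reduce, and make monic.
Reduced Gröbner basis: {w^2 - 3w, u + 2w + 2, v - 2w}.
The reduced Gröbner basis of I + (p) is {w^2 - 3w, u + 2w + 2, v - 2w} ≠ {1}, a proper ideal, so the enlarged system stays consistent: p is independent of I, with normal form -3u + w + 1.

2uw^2 + 3u^2 + 3u + 3v + 2w + 1 is independent of I; its normal form modulo I is -3u + w + 1.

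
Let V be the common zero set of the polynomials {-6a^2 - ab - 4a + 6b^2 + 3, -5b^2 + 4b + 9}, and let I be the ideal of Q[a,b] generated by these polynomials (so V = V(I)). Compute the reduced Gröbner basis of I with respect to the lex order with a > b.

G = {a^2 + 1/6ab + 2/3a - 4/5b - 23/10, b^2 - 4/5b - 9/5}

f_1 = -6a^2 - ab - 4a + 6b^2 + 3, LT = a^2.
f_2 = -5b^2 + 4b + 9, LT = b^2.

The S-polynomials (S(f_1,f_2)) all reduce to 0 modulo the current basis, so we have a Gröbner basis.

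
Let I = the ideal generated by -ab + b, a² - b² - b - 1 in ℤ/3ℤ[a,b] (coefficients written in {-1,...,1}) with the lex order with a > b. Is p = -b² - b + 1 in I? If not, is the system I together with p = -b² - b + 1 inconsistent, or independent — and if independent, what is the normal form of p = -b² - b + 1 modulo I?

First compute the reduced Gröbner basis of I by Buchberger's algorithm.
f_1 = -ab + b, LT = ab.
f_2 = a² - b² - b - 1, LT = a².

S(f_1,f_2): lcm = a²b. S = -ab + b³ + b² + b.
  reduce S modulo (f_1, f_2):
  remainder b³ + b² ≠ 0; add h_3 = b³ + b² to the basis.

The other S-polynomials (S(f_1,h_3), S(f_2,h_3)) all reduce to 0 modulo the current basis, so we have a Gröbner basis.
Inter-reduce: drop elements whose leading term is divisible by another's, tail-reduce, and make monic.
Reduced Gröbner basis: {a² - b² - b - 1, ab - b, b³ + b²}.
Label its elements g_1 = a² - b² - b - 1, g_2 = ab - b, g_3 = b³ + b².

Reduce p = -b² - b + 1 modulo G:
  leading term b²: no divisor's leading term divides it; move -b² to the remainder.
  leading term b: no divisor's leading term divides it; move -b to the remainder.
  leading term 1: no divisor's leading term divides it; move 1 to the remainder.
  normal form = -b² - b + 1.
The normal form is nonzero, so p ∉ I. Since p minus its normal form lies in I, I + (p) = I + (r) where r = -b² - b + 1; decide whether this ideal is the whole ring.
Run Buchberger on G together with r (pairs among the g_i already reduce to 0 since G is a Gröbner basis):
g_1 = a² - b² - b - 1, LT = a².
g_2 = ab - b, LT = ab.
g_3 = b³ + b², LT = b³.
r = -b² - b + 1, LT = b².

S(g_2,r): lcm = ab². S = -ab + a - b².
  reduce S modulo (g_1, g_2, g_3, r):
  remainder a - 1 ≠ 0; add m_5 = a - 1 to the basis.

S(g_3,r): lcm = b³. S = b.
  reduce S modulo (g_1, g_2, g_3, r, m_5):
  remainder b ≠ 0; add m_6 = b to the basis.

S(g_1,m_5): lcm = a². S = a - b² - b - 1.
  reduce S modulo (g_1, g_2, g_3, r, m_5, m_6):
  remainder -1 ≠ 0; add m_7 = -1 to the basis.

The other S-polynomials (S(g_1,g_2), S(g_1,g_3), S(g_1,r), S(g_2,g_3), S(g_2,m_5), S(g_3,m_5), S(r,m_5), S(g_1,m_6), S(g_2,m_6), S(g_3,m_6), S(r,m_6), S(m_5,m_6), S(g_1,m_7), S(g_2,m_7), S(g_3,m_7), S(r,m_7), S(m_5,m_7), S(m_6,m_7)) all reduce to 0 modulo the current basis, so we have a Gröbner basis.
Inter-reduce: drop elements whose leading term is divisible by another's, tail-reduce, and make monic.
Reduced Gröbner basis: {1}.
The reduced Gröbner basis of I + (p) is {1}: the ideal is the whole ring, so the enlarged system has no common solution — adjoining p is inconsistent.

Adjoining -b² - b + 1 makes the ideal the whole ring: the system is inconsistent.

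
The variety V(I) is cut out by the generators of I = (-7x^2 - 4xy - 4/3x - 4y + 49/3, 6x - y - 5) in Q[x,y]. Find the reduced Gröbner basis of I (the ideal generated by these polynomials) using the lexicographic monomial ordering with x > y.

G = {x - 1/6y - 5/6, y^2 + 342/31y - 373/31}

f_1 = -7x^2 - 4xy - 4/3x - 4y + 49/3, LT = x^2.
f_2 = 6x - y - 5, LT = x.

S(f_1,f_2): lcm = x^2. S = 31/42xy + 43/42x + 4/7y - 7/3.
  leading term xy: subtract (31/252y)·f_2 from 31/42xy + 43/42x + 4/7y - 7/3 → 43/42x + 31/252y^2 + 299/252y - 7/3
  leading term x: subtract (43/252)·f_2 from 43/42x + 31/252y^2 + 299/252y - 7/3 → 31/252y^2 + 19/14y - 373/252
  leading term y^2: no divisor's leading term divides it; move 31/252y^2 to the remainder.
  leading term y: no divisor's leading term divides it; move 19/14y to the remainder.
  leading term 1: no divisor's leading term divides it; move -373/252 to the remainder.
  remainder 31/252y^2 + 19/14y - 373/252 ≠ 0; add g_3 = 31/252y^2 + 19/14y - 373/252 to the basis.

The other S-polynomials (S(f_1,g_3), S(f_2,g_3)) all reduce to 0 modulo the current basis, so we have a Gröbner basis.
Inter-reduce: drop elements whose leading term is divisible by another's, tail-reduce, and make monic.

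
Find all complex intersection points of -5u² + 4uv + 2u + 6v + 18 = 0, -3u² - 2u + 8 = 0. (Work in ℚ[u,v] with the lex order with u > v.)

{(-2, -3), (4/3, -53/51)}

Compute a lex Gröbner basis by Buchberger's algorithm.
f_1 = -5u² + 4uv + 2u + 6v + 18, LT = u².
f_2 = -3u² - 2u + 8, LT = u².

S(f_1,f_2): lcm = u². S = -⅘uv - 16/15u - 6/5v - 14/15.
  leading term uv: no divisor's leading term divides it; move -⅘uv to the remainder.
  leading term u: no divisor's leading term divides it; move -16/15u to the remainder.
  leading term v: no divisor's leading term divides it; move -6/5v to the remainder.
  leading term 1: no divisor's leading term divides it; move -14/15 to the remainder.
  remainder -⅘uv - 16/15u - 6/5v - 14/15 ≠ 0; add h_3 = -⅘uv - 16/15u - 6/5v - 14/15 to the basis.

S(f_1,h_3): lcm = u²v. S = -4/3u² - ⅘uv² - 19/10uv - 7/6u - 6/5v² - 18/5v.
  leading term u²: subtract (4/15)·f_1 from -4/3u² - ⅘uv² - 19/10uv - 7/6u - 6/5v² - 18/5v → -⅘uv² - 89/30uv - 17/10u - 6/5v² - 26/5v - 24/5
  leading term uv²: subtract (v)·h_3 from -⅘uv² - 89/30uv - 17/10u - 6/5v² - 26/5v - 24/5 → -19/10uv - 17/10u - 64/15v - 24/5
  leading term uv: subtract (19/8)·h_3 from -19/10uv - 17/10u - 64/15v - 24/5 → ⅚u - 17/12v - 31/12
  leading term u: no divisor's leading term divides it; move ⅚u to the remainder.
  leading term v: no divisor's leading term divides it; move -17/12v to the remainder.
  leading term 1: no divisor's leading term divides it; move -31/12 to the remainder.
  remainder ⅚u - 17/12v - 31/12 ≠ 0; add h_4 = ⅚u - 17/12v - 31/12 to the basis.

S(h_3,h_4): lcm = uv. S = 4/3u + 17/10v² + 23/5v + 7/6.
  leading term u: subtract (8/5)·h_4 from 4/3u + 17/10v² + 23/5v + 7/6 → 17/10v² + 103/15v + 53/10
  leading term v²: no divisor's leading term divides it; move 17/10v² to the remainder.
  leading term v: no divisor's leading term divides it; move 103/15v to the remainder.
  leading term 1: no divisor's leading term divides it; move 53/10 to the remainder.
  remainder 17/10v² + 103/15v + 53/10 ≠ 0; add h_5 = 17/10v² + 103/15v + 53/10 to the basis.

The other S-polynomials (S(f_2,h_3), S(f_1,h_4), S(f_2,h_4), S(f_1,h_5), S(f_2,h_5), S(h_3,h_5), S(h_4,h_5)) all reduce to 0 modulo the current basis, so we have a Gröbner basis.
Inter-reduce: drop elements whose leading term is divisible by another's, tail-reduce, and make monic.
Reduced Gröbner basis: {u - 17/10v - 31/10, v² + 206/51v + 53/17}.

A lex Gröbner basis eliminates variables successively. Here v² + 206/51v + 53/17 depends only on v, with roots {-3, -53/51}; lifting each root through the earlier basis elements recovers the full solutions.
  v = -3: the earlier basis element becomes u + 2 = 0, giving u = -2 — point (-2, -3).
  v = -53/51: the earlier basis element becomes u - 4/3 = 0, giving u = 4/3 — point (4/3, -53/51).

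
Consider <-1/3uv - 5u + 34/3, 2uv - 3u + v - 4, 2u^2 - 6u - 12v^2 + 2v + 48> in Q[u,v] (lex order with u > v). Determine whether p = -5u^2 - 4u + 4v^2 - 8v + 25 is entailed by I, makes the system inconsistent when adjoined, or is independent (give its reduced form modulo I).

Adjoining -5u^2 - 4u + 4v^2 - 8v + 25 makes the ideal the whole ring: the system is inconsistent.

First compute the reduced Gröbner basis of I by Buchberger's algorithm.
f_1 = -1/3uv - 5u + 34/3, LT = uv.
f_2 = 2uv - 3u + v - 4, LT = uv.
f_3 = 2u^2 - 6u - 12v^2 + 2v + 48, LT = u^2.

S(f_1,f_2): lcm = uv. S = 33/2u - 1/2v - 32.
  leading term u: no divisor's leading term divides it; move 33/2u to the remainder.
  leading term v: no divisor's leading term divides it; move -1/2v to the remainder.
  leading term 1: no divisor's leading term divides it; move -32 to the remainder.
  remainder 33/2u - 1/2v - 32 ≠ 0; add h_4 = 33/2u - 1/2v - 32 to the basis.

S(f_1,f_3): lcm = u^2v. S = 15u^2 + 3uv - 34u + 6v^3 - v^2 - 24v.
  leading term u^2: subtract (15/2)·f_3 from 15u^2 + 3uv - 34u + 6v^3 - v^2 - 24v → 3uv + 11u + 6v^3 + 89v^2 - 39v - 360
  leading term uv: subtract (-9)·f_1 from 3uv + 11u + 6v^3 + 89v^2 - 39v - 360 → -34u + 6v^3 + 89v^2 - 39v - 258
  leading term u: subtract (-68/33)·h_4 from -34u + 6v^3 + 89v^2 - 39v - 258 → 6v^3 + 89v^2 - 1321/33v - 10690/33
  leading term v^3: no divisor's leading term divides it; move 6v^3 to the remainder.
  leading term v^2: no divisor's leading term divides it; move 89v^2 to the remainder.
  leading term v: no divisor's leading term divides it; move -1321/33v to the remainder.
  leading term 1: no divisor's leading term divides it; move -10690/33 to the remainder.
  remainder 6v^3 + 89v^2 - 1321/33v - 10690/33 ≠ 0; add h_5 = 6v^3 + 89v^2 - 1321/33v - 10690/33 to the basis.

S(f_2,f_3): lcm = u^2v. S = -3/2u^2 + 7/2uv - 2u + 6v^3 - v^2 - 24v.
  leading term u^2: subtract (-3/4)·f_3 from -3/2u^2 + 7/2uv - 2u + 6v^3 - v^2 - 24v → 7/2uv - 13/2u + 6v^3 - 10v^2 - 45/2v + 36
  leading term uv: subtract (-21/2)·f_1 from 7/2uv - 13/2u + 6v^3 - 10v^2 - 45/2v + 36 → -59u + 6v^3 - 10v^2 - 45/2v + 155
  leading term u: subtract (-118/33)·h_4 from -59u + 6v^3 - 10v^2 - 45/2v + 155 → 6v^3 - 10v^2 - 1603/66v + 1339/33
  leading term v^3: subtract (1)·h_5 from 6v^3 - 10v^2 - 1603/66v + 1339/33 → -99v^2 + 1039/66v + 12029/33
  leading term v^2: no divisor's leading term divides it; move -99v^2 to the remainder.
  leading term v: no divisor's leading term divides it; move 1039/66v to the remainder.
  leading term 1: no divisor's leading term divides it; move 12029/33 to the remainder.
  remainder -99v^2 + 1039/66v + 12029/33 ≠ 0; add h_6 = -99v^2 + 1039/66v + 12029/33 to the basis.

S(f_1,h_4): lcm = uv. S = 15u + 1/33v^2 + 64/33v - 34.
  leading term u: subtract (10/11)·h_4 from 15u + 1/33v^2 + 64/33v - 34 → 1/33v^2 + 79/33v - 54/11
  leading term v^2: subtract (-1/3267)·h_6 from 1/33v^2 + 79/33v - 54/11 → 517225/215622v - 517225/107811
  leading term v: no divisor's leading term divides it; move 517225/215622v to the remainder.
  leading term 1: no divisor's leading term divides it; move -517225/107811 to the remainder.
  remainder 517225/215622v - 517225/107811 ≠ 0; add h_7 = 517225/215622v - 517225/107811 to the basis.

The other S-polynomials (S(f_2,h_4), S(f_3,h_4), S(f_1,h_5), S(f_2,h_5), S(f_3,h_5), S(h_4,h_5), S(f_1,h_6), S(f_2,h_6), S(f_3,h_6), S(h_4,h_6), S(h_5,h_6), S(f_1,h_7), S(f_2,h_7), S(f_3,h_7), S(h_4,h_7), S(h_5,h_7), S(h_6,h_7)) all reduce to 0 modulo the current basis, so we have a Gröbner basis.
Inter-reduce: drop elements whose leading term is divisible by another's, tail-reduce, and make monic.
Reduced Gröbner basis: {u - 2, v - 2}.
Label its elements g_1 = u - 2, g_2 = v - 2.

Reduce p = -5u^2 - 4u + 4v^2 - 8v + 25 modulo G:
  leading term u^2: subtract (-5u)·g_1 from -5u^2 - 4u + 4v^2 - 8v + 25 → -14u + 4v^2 - 8v + 25
  leading term u: subtract (-14)·g_1 from -14u + 4v^2 - 8v + 25 → 4v^2 - 8v - 3
  leading term v^2: subtract (4v)·g_2 from 4v^2 - 8v - 3 → -3
  leading term 1: no divisor's leading term divides it; move -3 to the remainder.
  normal form = -3.
The normal form is nonzero, so p ∉ I. Since p minus its normal form lies in I, I + (p) = I + (r) where r = -3; decide whether this ideal is the whole ring.
Here r = -3 is a nonzero constant, hence a unit: 1 ∈ I + (p), the Gröbner basis of I + (p) is {1}, and the enlarged system has no common solution — adjoining p is inconsistent.

The remainder on division by a Gröbner basis is unique — it is the normal form.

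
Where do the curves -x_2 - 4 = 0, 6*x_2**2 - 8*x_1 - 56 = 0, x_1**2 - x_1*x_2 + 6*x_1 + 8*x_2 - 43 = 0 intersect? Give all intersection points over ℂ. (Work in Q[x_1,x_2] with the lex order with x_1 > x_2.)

Compute a lex Gröbner basis by Buchberger's algorithm.
f_1 = -x_2 - 4, LT = x_2.
f_2 = -8*x_1 + 6*x_2**2 - 56, LT = x_1.
f_3 = x_1**2 - x_1*x_2 + 6*x_1 + 8*x_2 - 43, LT = x_1**2.

The S-polynomials (S(f_1,f_2), S(f_1,f_3), S(f_2,f_3)) all reduce to 0 modulo the current basis, so we have a Gröbner basis.
Inter-reduce: drop elements whose leading term is divisible by another's, tail-reduce, and make monic.
Reduced Gröbner basis: {x_1 - 5, x_2 + 4}.

The lex basis is triangular: the last element involves only x_2. Solving x_2 + 4 = 0 gives x_2 ∈ {-4}; substituting each value into the earlier elements determines the remaining variables.
  x_2 = -4: the earlier basis element becomes x_1 - 5 = 0, giving x_1 = 5 — point (5, -4).

{(5, -4)}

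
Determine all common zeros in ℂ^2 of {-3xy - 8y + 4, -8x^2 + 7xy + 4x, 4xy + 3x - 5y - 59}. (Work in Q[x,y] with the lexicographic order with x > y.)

{(-3, -4)}

Compute a lex Gröbner basis by Buchberger's algorithm.
f_1 = -3xy - 8y + 4, LT = xy.
f_2 = -8x^2 + 7xy + 4x, LT = x^2.
f_3 = 4xy + 3x - 5y - 59, LT = xy.

S(f_1,f_2): lcm = x^2y. S = 7/8xy^2 + 19/6xy - 4/3x.
  reduce S modulo (f_1, f_2, f_3):
  remainder -4/3x - 7/3y^2 - 131/18y + 38/9 ≠ 0; add h_4 = -4/3x - 7/3y^2 - 131/18y + 38/9 to the basis.

S(f_1,f_3): lcm = xy. S = -3/4x + 47/12y + 161/12.
  reduce S modulo (f_1, f_2, f_3, h_4):
  remainder 21/16y^2 + 769/96y + 265/24 ≠ 0; add h_5 = 21/16y^2 + 769/96y + 265/24 to the basis.

S(f_2,f_3): lcm = x^2y. S = -3/4x^2 - 7/8xy^2 + 3/4xy + 59/4x.
  reduce S modulo (f_1, f_2, f_3, h_4, h_5):
  remainder 12833/216y + 12833/54 ≠ 0; add h_6 = 12833/216y + 12833/54 to the basis.

The other S-polynomials (S(f_1,h_4), S(f_2,h_4), S(f_3,h_4), S(f_1,h_5), S(f_2,h_5), S(f_3,h_5), S(h_4,h_5), S(f_1,h_6), S(f_2,h_6), S(f_3,h_6), S(h_4,h_6), S(h_5,h_6)) all reduce to 0 modulo the current basis, so we have a Gröbner basis.
Inter-reduce: drop elements whose leading term is divisible by another's, tail-reduce, and make monic.
Reduced Gröbner basis: {x + 3, y + 4}.

The lex basis is triangular: the last element involves only y. Solving y + 4 = 0 gives y ∈ {-4}; substituting each value into the earlier elements determines the remaining variables.
  y = -4: the earlier basis element becomes x + 3 = 0, giving x = -3 — point (-3, -4).
Zero-dimensionality of the ideal guarantees finitely many solutions over ℂ.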